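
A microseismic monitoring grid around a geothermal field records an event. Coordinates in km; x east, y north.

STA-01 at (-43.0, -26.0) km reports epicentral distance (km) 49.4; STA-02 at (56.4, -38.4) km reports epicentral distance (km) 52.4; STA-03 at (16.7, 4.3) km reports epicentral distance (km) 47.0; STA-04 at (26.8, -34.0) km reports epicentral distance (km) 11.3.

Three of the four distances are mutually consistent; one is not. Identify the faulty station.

STA-04

Solve using three stations at a time. Using STA-01, STA-02, STA-03 (subtract circle equations pairwise → linear system) gives (x, y) ≈ (4.1, -41.0).
Distances from that point to each station vs reported:
  STA-01: calculated 49.4 vs reported 49.4 → residual 0.0 km
  STA-02: calculated 52.4 vs reported 52.4 → residual 0.0 km
  STA-03: calculated 47.0 vs reported 47.0 → residual 0.0 km
  STA-04: calculated 23.8 vs reported 11.3 → residual 12.5 km
STA-01, STA-02, STA-03 are mutually consistent (residuals ≈ 0); STA-04 is off by 12.5 km.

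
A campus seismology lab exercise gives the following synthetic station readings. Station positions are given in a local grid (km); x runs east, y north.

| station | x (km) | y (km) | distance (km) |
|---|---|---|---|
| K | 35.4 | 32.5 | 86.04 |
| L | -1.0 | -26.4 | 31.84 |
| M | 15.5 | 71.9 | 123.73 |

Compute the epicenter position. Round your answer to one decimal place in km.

Circle about each station: (x − 35.4)² + (y − 32.5)² = 86.04²; (x + 1.0)² + (y + 26.4)² = 31.84²; (x − 15.5)² + (y − 71.9)² = 123.73².
Subtracting the K equation from the L and M equations removes the quadratic terms:
-72.8 x − 117.8 y = 4777.65
-39.8 x + 78.8 y = -4805.78
Solving the 2×2 system: x ≈ 18.2, y ≈ -51.8 km.
Check against K (with the unrounded x, y): √((x − 35.4)²+(y − 32.5)²) = 86.04 ≈ 86.04 km. ✓

(18.2, -51.8)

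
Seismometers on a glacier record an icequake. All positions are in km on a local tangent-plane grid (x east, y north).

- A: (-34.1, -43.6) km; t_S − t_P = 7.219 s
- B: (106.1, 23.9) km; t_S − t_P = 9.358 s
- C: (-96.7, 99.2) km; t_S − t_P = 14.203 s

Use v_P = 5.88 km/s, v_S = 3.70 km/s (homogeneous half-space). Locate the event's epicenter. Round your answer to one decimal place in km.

Distance from S−P lag: d = Δt · v_P v_S / (v_P − v_S) = Δt · (5.88·3.70)/(5.88−3.70) ≈ 9.9798·Δt.
So d_A = 72.04, d_B = 93.39, d_C = 141.74 km.
Circle about each station: (x + 34.1)² + (y + 43.6)² = 72.04²; (x − 106.1)² + (y − 23.9)² = 93.39²; (x + 96.7)² + (y − 99.2)² = 141.74².
Subtracting the A equation from the B and C equations removes the quadratic terms:
280.4 x + 135.0 y = 5232.72
-125.2 x + 285.6 y = 1227.29
Solving the 2×2 system: x ≈ 13.7, y ≈ 10.3 km.

(13.7, 10.3)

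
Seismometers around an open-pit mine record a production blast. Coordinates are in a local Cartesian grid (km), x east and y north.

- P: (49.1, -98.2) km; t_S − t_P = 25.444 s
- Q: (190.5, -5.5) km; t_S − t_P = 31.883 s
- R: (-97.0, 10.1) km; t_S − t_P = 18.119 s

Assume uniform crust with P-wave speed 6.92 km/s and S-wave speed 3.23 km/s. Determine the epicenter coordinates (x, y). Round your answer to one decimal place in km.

x ≈ 5.4 km, y ≈ 49.6 km

Distance from S−P lag: d = Δt · v_P v_S / (v_P − v_S) = Δt · (6.92·3.23)/(6.92−3.23) ≈ 6.0573·Δt.
So d_P = 154.12, d_Q = 193.13, d_R = 109.75 km.
Circle about each station: (x − 49.1)² + (y + 98.2)² = 154.12²; (x − 190.5)² + (y + 5.5)² = 193.13²; (x + 97.0)² + (y − 10.1)² = 109.75².
Subtracting the P equation from the Q and R equations removes the quadratic terms:
282.8 x + 185.4 y = 10720.23
-292.2 x + 216.6 y = 9164.87
Solving the 2×2 system: x ≈ 5.4, y ≈ 49.6 km.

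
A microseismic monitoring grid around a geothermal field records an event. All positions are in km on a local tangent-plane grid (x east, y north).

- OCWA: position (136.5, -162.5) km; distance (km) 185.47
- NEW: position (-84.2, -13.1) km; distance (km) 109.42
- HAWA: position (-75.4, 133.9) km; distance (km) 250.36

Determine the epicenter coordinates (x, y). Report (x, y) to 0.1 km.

Circle about each station: (x − 136.5)² + (y + 162.5)² = 185.47²; (x + 84.2)² + (y + 13.1)² = 109.42²; (x + 75.4)² + (y − 133.9)² = 250.36².
Subtracting the OCWA equation from the NEW and HAWA equations removes the quadratic terms:
-441.4 x + 298.8 y = -15350.87
-423.8 x + 592.8 y = -49705.14
Solving the 2×2 system: x ≈ -42.6, y ≈ -114.3 km.

x ≈ -42.6 km, y ≈ -114.3 km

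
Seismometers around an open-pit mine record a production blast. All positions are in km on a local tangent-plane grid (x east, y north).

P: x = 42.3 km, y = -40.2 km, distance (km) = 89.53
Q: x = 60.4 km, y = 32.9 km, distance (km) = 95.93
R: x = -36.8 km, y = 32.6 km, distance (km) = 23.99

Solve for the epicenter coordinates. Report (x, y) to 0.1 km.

x ≈ -32.5 km, y ≈ 9.0 km

Circle about each station: (x − 42.3)² + (y + 40.2)² = 89.53²; (x − 60.4)² + (y − 32.9)² = 95.93²; (x + 36.8)² + (y − 32.6)² = 23.99².
Subtracting the P equation from the Q and R equations removes the quadratic terms:
36.2 x + 146.2 y = 138.30
-158.2 x + 145.6 y = 6451.77
Solving the 2×2 system: x ≈ -32.5, y ≈ 9.0 km.
Check against P (with the unrounded x, y): √((x − 42.3)²+(y + 40.2)²) = 89.53 ≈ 89.53 km. ✓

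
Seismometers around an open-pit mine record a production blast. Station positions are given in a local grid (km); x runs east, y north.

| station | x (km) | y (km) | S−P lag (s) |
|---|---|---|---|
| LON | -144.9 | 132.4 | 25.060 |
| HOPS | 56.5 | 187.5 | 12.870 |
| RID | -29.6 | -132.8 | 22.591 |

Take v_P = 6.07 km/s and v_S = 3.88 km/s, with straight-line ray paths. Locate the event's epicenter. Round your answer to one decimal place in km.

115.3 km east, 62.2 km north

Distance from S−P lag: d = Δt · v_P v_S / (v_P − v_S) = Δt · (6.07·3.88)/(6.07−3.88) ≈ 10.7542·Δt.
So d_LON = 269.50, d_HOPS = 138.41, d_RID = 242.95 km.
Circle about each station: (x + 144.9)² + (y − 132.4)² = 269.50²; (x − 56.5)² + (y − 187.5)² = 138.41²; (x + 29.6)² + (y + 132.8)² = 242.95².
Subtracting pairs of circle equations eliminates x²+y² and gives linear equations (the radical axes):
402.8 x + 110.2 y = 53295.65
230.6 x − 530.4 y = -6408.22
Solving the 2×2 system: x ≈ 115.3, y ≈ 62.2 km.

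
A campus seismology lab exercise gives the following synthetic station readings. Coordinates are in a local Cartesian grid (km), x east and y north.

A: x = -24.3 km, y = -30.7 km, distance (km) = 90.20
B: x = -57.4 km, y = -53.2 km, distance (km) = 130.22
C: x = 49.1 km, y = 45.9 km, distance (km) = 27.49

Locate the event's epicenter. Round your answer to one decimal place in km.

x ≈ 51.3 km, y ≈ 18.5 km

Circle about each station: (x + 24.3)² + (y + 30.7)² = 90.20²; (x + 57.4)² + (y + 53.2)² = 130.22²; (x − 49.1)² + (y − 45.9)² = 27.49².
Subtracting pairs of circle equations eliminates x²+y² and gives linear equations (the radical axes):
-66.2 x − 45.0 y = -4229.19
146.8 x + 153.2 y = 10364.98
Solving the 2×2 system: x ≈ 51.3, y ≈ 18.5 km.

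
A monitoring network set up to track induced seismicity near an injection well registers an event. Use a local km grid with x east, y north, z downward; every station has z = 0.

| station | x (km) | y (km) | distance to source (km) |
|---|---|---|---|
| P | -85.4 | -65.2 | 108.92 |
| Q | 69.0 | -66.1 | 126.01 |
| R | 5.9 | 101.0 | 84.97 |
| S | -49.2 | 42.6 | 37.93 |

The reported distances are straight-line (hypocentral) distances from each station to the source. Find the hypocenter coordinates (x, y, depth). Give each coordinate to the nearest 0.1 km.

Each station gives a sphere (x−x_i)² + (y−y_i)² + z² = d_i² (stations at z=0).
Subtracting the P sphere from Q and R: z² cancels, leaving linear equations in x and y:
308.8 x − 1.8 y = -6428.94
182.6 x + 332.4 y = 3335.28
Solving: x ≈ -20.694, y ≈ 21.402 km (keep extra digits for the depth step; rounded: -20.7, 21.4).
Then from the P sphere: z² = 108.92² − (x + 85.4)² − (y + 65.2)² with x = -20.694, y = 21.402, so z ≈ 13.296 ≈ 13.3 km.
Check against S (with the unrounded solution): distance 37.93 ≈ 37.93 km. ✓

(-20.7, 21.4, 13.3)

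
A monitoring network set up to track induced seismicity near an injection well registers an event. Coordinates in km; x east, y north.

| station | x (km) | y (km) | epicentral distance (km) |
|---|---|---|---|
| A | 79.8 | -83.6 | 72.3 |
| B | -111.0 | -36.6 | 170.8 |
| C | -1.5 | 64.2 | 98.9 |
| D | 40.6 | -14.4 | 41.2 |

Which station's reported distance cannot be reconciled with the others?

Solve using three stations at a time. Using A, B, C (subtract circle equations pairwise → linear system) gives (x, y) ≈ (58.4, -14.5).
Distances from that point to each station vs reported:
  A: calculated 72.3 vs reported 72.3 → residual 0.0 km
  B: calculated 170.8 vs reported 170.8 → residual 0.0 km
  C: calculated 98.9 vs reported 98.9 → residual 0.0 km
  D: calculated 17.8 vs reported 41.2 → residual 23.4 km
A, B, C are mutually consistent (residuals ≈ 0); D is off by 23.4 km.

D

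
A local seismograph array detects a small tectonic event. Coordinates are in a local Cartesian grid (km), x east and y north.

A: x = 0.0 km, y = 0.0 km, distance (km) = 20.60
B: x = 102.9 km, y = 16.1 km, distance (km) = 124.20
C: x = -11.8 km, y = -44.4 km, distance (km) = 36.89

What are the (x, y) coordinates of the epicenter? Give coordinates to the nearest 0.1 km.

x ≈ -18.9 km, y ≈ -8.2 km

Circle about each station: x² + y² = 20.60²; (x − 102.9)² + (y − 16.1)² = 124.20²; (x + 11.8)² + (y + 44.4)² = 36.89².
Subtracting the A equation from the B and C equations removes the quadratic terms:
205.8 x + 32.2 y = -4153.66
-23.6 x − 88.8 y = 1174.09
Solving the 2×2 system: x ≈ -18.9, y ≈ -8.2 km.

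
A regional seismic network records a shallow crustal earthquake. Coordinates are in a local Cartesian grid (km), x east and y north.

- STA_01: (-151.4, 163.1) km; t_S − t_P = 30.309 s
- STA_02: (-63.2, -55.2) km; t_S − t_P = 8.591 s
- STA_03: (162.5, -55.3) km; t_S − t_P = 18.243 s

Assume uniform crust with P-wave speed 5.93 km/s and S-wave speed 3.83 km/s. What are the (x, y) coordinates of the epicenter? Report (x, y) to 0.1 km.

(-17.5, -136.1)

Distance from S−P lag: d = Δt · v_P v_S / (v_P − v_S) = Δt · (5.93·3.83)/(5.93−3.83) ≈ 10.8152·Δt.
So d_STA_01 = 327.80, d_STA_02 = 92.91, d_STA_03 = 197.30 km.
Circle about each station: (x + 151.4)² + (y − 163.1)² = 327.80²; (x + 63.2)² + (y + 55.2)² = 92.91²; (x − 162.5)² + (y + 55.3)² = 197.30².
Subtracting pairs of circle equations eliminates x²+y² and gives linear equations (the radical axes):
176.4 x − 436.6 y = 56338.28
627.8 x − 436.8 y = 48466.32
Solving the 2×2 system: x ≈ -17.5, y ≈ -136.1 km.
Check against STA_01 (with the unrounded x, y): √((x + 151.4)²+(y − 163.1)²) = 327.80 ≈ 327.80 km. ✓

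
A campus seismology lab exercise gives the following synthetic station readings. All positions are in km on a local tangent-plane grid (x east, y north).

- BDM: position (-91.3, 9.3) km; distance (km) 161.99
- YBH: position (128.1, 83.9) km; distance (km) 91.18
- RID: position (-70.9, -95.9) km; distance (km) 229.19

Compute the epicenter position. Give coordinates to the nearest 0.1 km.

Circle about each station: (x + 91.3)² + (y − 9.3)² = 161.99²; (x − 128.1)² + (y − 83.9)² = 91.18²; (x + 70.9)² + (y + 95.9)² = 229.19².
Subtracting the BDM equation from the YBH and RID equations removes the quadratic terms:
438.8 x + 149.2 y = 32953.61
40.8 x − 210.4 y = -20485.86
Solving the 2×2 system: x ≈ 39.4, y ≈ 105.0 km.
Check against BDM (with the unrounded x, y): √((x + 91.3)²+(y − 9.3)²) = 161.99 ≈ 161.99 km. ✓

x ≈ 39.4 km, y ≈ 105.0 km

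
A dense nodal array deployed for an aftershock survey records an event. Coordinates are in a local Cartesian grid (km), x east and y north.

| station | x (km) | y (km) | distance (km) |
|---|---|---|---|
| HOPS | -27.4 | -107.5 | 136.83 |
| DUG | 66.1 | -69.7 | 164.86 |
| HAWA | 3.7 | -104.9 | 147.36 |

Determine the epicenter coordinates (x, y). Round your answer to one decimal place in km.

(-70.7, 22.3)

Circle about each station: (x + 27.4)² + (y + 107.5)² = 136.83²; (x − 66.1)² + (y + 69.7)² = 164.86²; (x − 3.7)² + (y + 104.9)² = 147.36².
Subtracting the HOPS equation from the DUG and HAWA equations removes the quadratic terms:
187.0 x + 75.6 y = -11536.08
62.2 x + 5.2 y = -4281.83
Solving the 2×2 system: x ≈ -70.7, y ≈ 22.3 km.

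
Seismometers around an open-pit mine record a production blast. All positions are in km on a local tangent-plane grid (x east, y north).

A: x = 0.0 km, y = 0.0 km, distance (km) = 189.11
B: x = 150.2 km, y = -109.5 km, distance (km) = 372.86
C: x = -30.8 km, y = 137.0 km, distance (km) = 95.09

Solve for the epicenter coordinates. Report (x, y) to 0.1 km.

Circle about each station: x² + y² = 189.11²; (x − 150.2)² + (y + 109.5)² = 372.86²; (x + 30.8)² + (y − 137.0)² = 95.09².
Subtracting pairs of circle equations eliminates x²+y² and gives linear equations (the radical axes):
300.4 x − 219.0 y = -68711.70
-61.6 x + 274.0 y = 46438.12
Solving the 2×2 system: x ≈ -125.8, y ≈ 141.2 km.

-125.8 km east, 141.2 km north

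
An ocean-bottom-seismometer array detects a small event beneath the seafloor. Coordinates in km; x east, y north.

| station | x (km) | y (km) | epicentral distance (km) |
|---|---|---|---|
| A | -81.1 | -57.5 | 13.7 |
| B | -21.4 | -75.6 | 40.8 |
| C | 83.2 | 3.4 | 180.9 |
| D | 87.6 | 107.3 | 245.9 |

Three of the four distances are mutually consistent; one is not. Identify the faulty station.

B

Solve using three stations at a time. Using A, C, D (subtract circle equations pairwise → linear system) gives (x, y) ≈ (-81.6, -71.1).
Distances from that point to each station vs reported:
  A: calculated 13.6 vs reported 13.7 → residual 0.1 km
  B: calculated 60.4 vs reported 40.8 → residual 19.6 km
  C: calculated 180.9 vs reported 180.9 → residual 0.0 km
  D: calculated 245.9 vs reported 245.9 → residual 0.0 km
A, C, D are mutually consistent (residuals ≈ 0); B is off by 19.6 km.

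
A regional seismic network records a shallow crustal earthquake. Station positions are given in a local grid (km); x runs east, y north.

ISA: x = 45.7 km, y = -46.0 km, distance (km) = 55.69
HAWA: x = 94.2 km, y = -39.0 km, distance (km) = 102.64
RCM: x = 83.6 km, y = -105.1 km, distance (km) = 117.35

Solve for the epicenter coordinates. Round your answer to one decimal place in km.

Circle about each station: (x − 45.7)² + (y + 46.0)² = 55.69²; (x − 94.2)² + (y + 39.0)² = 102.64²; (x − 83.6)² + (y + 105.1)² = 117.35².
Subtracting the ISA equation from the HAWA and RCM equations removes the quadratic terms:
97.0 x + 14.0 y = -1243.44
75.8 x − 118.2 y = 3160.83
Solving the 2×2 system: x ≈ -8.2, y ≈ -32.0 km.
Check against ISA (with the unrounded x, y): √((x − 45.7)²+(y + 46.0)²) = 55.69 ≈ 55.69 km. ✓

-8.2 km east, -32.0 km north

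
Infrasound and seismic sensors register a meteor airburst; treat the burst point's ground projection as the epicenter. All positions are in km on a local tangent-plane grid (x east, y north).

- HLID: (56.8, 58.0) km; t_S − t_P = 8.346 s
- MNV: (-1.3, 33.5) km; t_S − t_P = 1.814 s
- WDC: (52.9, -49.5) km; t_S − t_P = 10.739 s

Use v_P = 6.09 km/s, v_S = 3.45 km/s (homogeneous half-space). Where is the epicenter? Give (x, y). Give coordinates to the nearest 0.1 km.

Distance from S−P lag: d = Δt · v_P v_S / (v_P − v_S) = Δt · (6.09·3.45)/(6.09−3.45) ≈ 7.9585·Δt.
So d_HLID = 66.42, d_MNV = 14.44, d_WDC = 85.47 km.
Circle about each station: (x − 56.8)² + (y − 58.0)² = 66.42²; (x + 1.3)² + (y − 33.5)² = 14.44²; (x − 52.9)² + (y + 49.5)² = 85.47².
Subtracting the HLID equation from the MNV and WDC equations removes the quadratic terms:
-116.2 x − 49.0 y = -1263.20
-7.8 x − 215.0 y = -4235.08
Solving the 2×2 system: x ≈ 2.6, y ≈ 19.6 km.

(2.6, 19.6)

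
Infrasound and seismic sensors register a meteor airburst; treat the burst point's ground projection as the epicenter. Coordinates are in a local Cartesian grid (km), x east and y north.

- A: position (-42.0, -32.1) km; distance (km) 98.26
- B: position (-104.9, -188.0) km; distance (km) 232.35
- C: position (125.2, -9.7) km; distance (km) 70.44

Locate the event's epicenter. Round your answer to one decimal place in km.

Circle about each station: (x + 42.0)² + (y + 32.1)² = 98.26²; (x + 104.9)² + (y + 188.0)² = 232.35²; (x − 125.2)² + (y + 9.7)² = 70.44².
Subtracting pairs of circle equations eliminates x²+y² and gives linear equations (the radical axes):
-125.8 x − 311.8 y = -777.89
334.4 x + 44.8 y = 17667.95
Solving the 2×2 system: x ≈ 55.5, y ≈ -19.9 km.
Check against A (with the unrounded x, y): √((x + 42.0)²+(y + 32.1)²) = 98.26 ≈ 98.26 km. ✓

(55.5, -19.9)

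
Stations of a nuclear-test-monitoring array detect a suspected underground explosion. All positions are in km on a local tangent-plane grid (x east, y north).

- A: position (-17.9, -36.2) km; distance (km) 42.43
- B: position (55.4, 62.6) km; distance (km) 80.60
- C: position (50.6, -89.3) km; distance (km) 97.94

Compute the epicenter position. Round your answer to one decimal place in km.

Circle about each station: (x + 17.9)² + (y + 36.2)² = 42.43²; (x − 55.4)² + (y − 62.6)² = 80.60²; (x − 50.6)² + (y + 89.3)² = 97.94².
Subtracting the A equation from the B and C equations removes the quadratic terms:
146.6 x + 197.6 y = 661.01
137.0 x − 106.2 y = 1112.06
Solving the 2×2 system: x ≈ 6.8, y ≈ -1.7 km.

x ≈ 6.8 km, y ≈ -1.7 km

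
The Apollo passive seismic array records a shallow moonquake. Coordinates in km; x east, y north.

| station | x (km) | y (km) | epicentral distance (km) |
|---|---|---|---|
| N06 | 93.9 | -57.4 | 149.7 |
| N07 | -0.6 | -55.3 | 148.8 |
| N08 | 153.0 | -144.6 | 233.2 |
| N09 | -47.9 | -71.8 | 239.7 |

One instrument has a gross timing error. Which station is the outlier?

Solve using three stations at a time. Using N06, N08, N09 (subtract circle equations pairwise → linear system) gives (x, y) ≈ (131.1, 87.5).
Distances from that point to each station vs reported:
  N06: calculated 149.6 vs reported 149.7 → residual 0.1 km
  N07: calculated 194.3 vs reported 148.8 → residual 45.5 km
  N08: calculated 233.2 vs reported 233.2 → residual 0.0 km
  N09: calculated 239.7 vs reported 239.7 → residual 0.0 km
N06, N08, N09 are mutually consistent (residuals ≈ 0); N07 is off by 45.5 km.

N07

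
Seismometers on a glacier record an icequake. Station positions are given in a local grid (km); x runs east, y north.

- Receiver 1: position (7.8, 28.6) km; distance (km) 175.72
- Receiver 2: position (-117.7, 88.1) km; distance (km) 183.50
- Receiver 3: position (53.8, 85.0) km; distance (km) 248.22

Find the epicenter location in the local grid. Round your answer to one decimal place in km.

Circle about each station: (x − 7.8)² + (y − 28.6)² = 175.72²; (x + 117.7)² + (y − 88.1)² = 183.50²; (x − 53.8)² + (y − 85.0)² = 248.22².
Subtracting the Receiver 1 equation from the Receiver 2 and Receiver 3 equations removes the quadratic terms:
-251.0 x + 119.0 y = 17941.37
92.0 x + 112.8 y = -21495.01
Solving the 2×2 system: x ≈ -116.7, y ≈ -95.4 km.
Check against Receiver 1 (with the unrounded x, y): √((x − 7.8)²+(y − 28.6)²) = 175.70 ≈ 175.72 km. ✓

-116.7 km east, -95.4 km north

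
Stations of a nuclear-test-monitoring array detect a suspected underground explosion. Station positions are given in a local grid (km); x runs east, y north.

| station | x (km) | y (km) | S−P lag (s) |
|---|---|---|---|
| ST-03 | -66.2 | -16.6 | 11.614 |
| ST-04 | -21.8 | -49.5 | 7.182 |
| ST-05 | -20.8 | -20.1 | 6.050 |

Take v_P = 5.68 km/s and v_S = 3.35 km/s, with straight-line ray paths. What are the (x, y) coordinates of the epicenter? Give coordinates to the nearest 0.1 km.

Distance from S−P lag: d = Δt · v_P v_S / (v_P − v_S) = Δt · (5.68·3.35)/(5.68−3.35) ≈ 8.1665·Δt.
So d_ST-03 = 94.85, d_ST-04 = 58.65, d_ST-05 = 49.41 km.
Circle about each station: (x + 66.2)² + (y + 16.6)² = 94.85²; (x + 21.8)² + (y + 49.5)² = 58.65²; (x + 20.8)² + (y + 20.1)² = 49.41².
Subtracting the ST-03 equation from the ST-04 and ST-05 equations removes the quadratic terms:
88.8 x − 65.8 y = 3824.19
90.8 x − 7.0 y = 2733.82
Solving the 2×2 system: x ≈ 28.6, y ≈ -19.5 km.

(28.6, -19.5)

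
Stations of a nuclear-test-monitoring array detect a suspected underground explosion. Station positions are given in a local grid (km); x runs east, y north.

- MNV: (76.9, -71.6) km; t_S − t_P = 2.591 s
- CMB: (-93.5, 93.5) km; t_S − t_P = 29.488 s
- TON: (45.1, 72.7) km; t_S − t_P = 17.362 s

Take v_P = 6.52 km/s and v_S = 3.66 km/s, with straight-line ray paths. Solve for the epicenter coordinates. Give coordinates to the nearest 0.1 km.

96.6 km east, -62.7 km north

Distance from S−P lag: d = Δt · v_P v_S / (v_P − v_S) = Δt · (6.52·3.66)/(6.52−3.66) ≈ 8.3438·Δt.
So d_MNV = 21.62, d_CMB = 246.04, d_TON = 144.86 km.
Circle about each station: (x − 76.9)² + (y + 71.6)² = 21.62²; (x + 93.5)² + (y − 93.5)² = 246.04²; (x − 45.1)² + (y − 72.7)² = 144.86².
Subtracting pairs of circle equations eliminates x²+y² and gives linear equations (the radical axes):
-340.8 x + 330.2 y = -53623.93
-63.6 x + 288.6 y = -24237.87
Solving the 2×2 system: x ≈ 96.6, y ≈ -62.7 km.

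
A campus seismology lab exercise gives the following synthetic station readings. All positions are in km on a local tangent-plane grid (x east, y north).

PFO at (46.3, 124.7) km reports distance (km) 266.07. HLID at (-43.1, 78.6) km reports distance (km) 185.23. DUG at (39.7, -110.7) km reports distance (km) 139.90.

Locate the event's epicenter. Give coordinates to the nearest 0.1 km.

-99.6 km east, -97.8 km north

Circle about each station: (x − 46.3)² + (y − 124.7)² = 266.07²; (x + 43.1)² + (y − 78.6)² = 185.23²; (x − 39.7)² + (y + 110.7)² = 139.90².
Subtracting the PFO equation from the HLID and DUG equations removes the quadratic terms:
-178.8 x − 92.2 y = 26824.88
-13.2 x − 470.8 y = 47358.03
Solving the 2×2 system: x ≈ -99.6, y ≈ -97.8 km.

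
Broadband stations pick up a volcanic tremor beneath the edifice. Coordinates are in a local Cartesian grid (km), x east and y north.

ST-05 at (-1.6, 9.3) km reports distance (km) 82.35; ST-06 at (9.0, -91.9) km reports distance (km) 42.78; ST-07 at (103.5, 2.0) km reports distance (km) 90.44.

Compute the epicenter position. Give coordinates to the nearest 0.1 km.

Circle about each station: (x + 1.6)² + (y − 9.3)² = 82.35²; (x − 9.0)² + (y + 91.9)² = 42.78²; (x − 103.5)² + (y − 2.0)² = 90.44².
Subtracting the ST-05 equation from the ST-06 and ST-07 equations removes the quadratic terms:
21.2 x − 202.4 y = 13388.95
210.2 x − 14.6 y = 9229.33
Solving the 2×2 system: x ≈ 39.6, y ≈ -62.0 km.
Check against ST-05 (with the unrounded x, y): √((x + 1.6)²+(y − 9.3)²) = 82.35 ≈ 82.35 km. ✓

x ≈ 39.6 km, y ≈ -62.0 km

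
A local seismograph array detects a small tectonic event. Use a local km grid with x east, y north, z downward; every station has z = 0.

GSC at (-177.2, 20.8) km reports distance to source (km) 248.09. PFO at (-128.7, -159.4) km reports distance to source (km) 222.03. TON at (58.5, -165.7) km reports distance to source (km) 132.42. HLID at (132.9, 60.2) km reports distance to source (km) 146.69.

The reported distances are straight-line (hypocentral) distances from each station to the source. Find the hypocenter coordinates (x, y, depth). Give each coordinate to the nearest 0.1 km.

x ≈ 53.6 km, y ≈ -47.7 km, depth ≈ 59.9 km

Each station gives a sphere (x−x_i)² + (y−y_i)² + z² = d_i² (stations at z=0).
Subtracting the GSC sphere from PFO and TON: z² cancels, leaving linear equations in x and y:
97.0 x − 360.4 y = 22390.90
471.4 x − 373.0 y = 43059.85
Solving: x ≈ 53.600, y ≈ -47.702 km (keep extra digits for the depth step; rounded: 53.6, -47.7).
Then from the GSC sphere: z² = 248.09² − (x + 177.2)² − (y − 20.8)² with x = 53.600, y = -47.702, so z ≈ 59.896 ≈ 59.9 km.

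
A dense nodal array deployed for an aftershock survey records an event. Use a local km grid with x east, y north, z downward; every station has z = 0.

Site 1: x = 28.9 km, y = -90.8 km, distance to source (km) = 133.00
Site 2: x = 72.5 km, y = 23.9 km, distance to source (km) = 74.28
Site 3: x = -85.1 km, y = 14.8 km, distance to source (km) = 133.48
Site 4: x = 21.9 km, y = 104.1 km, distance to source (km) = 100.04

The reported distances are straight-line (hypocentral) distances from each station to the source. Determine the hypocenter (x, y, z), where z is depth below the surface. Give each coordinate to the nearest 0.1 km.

(32.3, 26.6, 62.4)

Each station gives a sphere (x−x_i)² + (y−y_i)² + z² = d_i² (stations at z=0).
Subtracting the Site 1 sphere from Site 2 and Site 3: z² cancels, leaving linear equations in x and y:
87.2 x + 229.4 y = 8919.09
-228.0 x + 211.2 y = -1746.71
Solving: x ≈ 32.302, y ≈ 26.601 km (keep extra digits for the depth step; rounded: 32.3, 26.6).
Then from the Site 1 sphere: z² = 133.00² − (x − 28.9)² − (y + 90.8)² with x = 32.302, y = 26.601, so z ≈ 62.405 ≈ 62.4 km.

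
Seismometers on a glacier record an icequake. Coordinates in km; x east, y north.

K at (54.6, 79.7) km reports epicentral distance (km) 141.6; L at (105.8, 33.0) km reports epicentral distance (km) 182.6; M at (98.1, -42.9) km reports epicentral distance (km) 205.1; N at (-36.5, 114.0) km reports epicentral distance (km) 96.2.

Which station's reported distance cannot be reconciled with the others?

Solve using three stations at a time. Using K, L, N (subtract circle equations pairwise → linear system) gives (x, y) ≈ (-76.6, 26.8).
Distances from that point to each station vs reported:
  K: calculated 141.5 vs reported 141.6 → residual 0.1 km
  L: calculated 182.5 vs reported 182.6 → residual 0.1 km
  M: calculated 188.1 vs reported 205.1 → residual 17.0 km
  N: calculated 96.0 vs reported 96.2 → residual 0.2 km
K, L, N are mutually consistent (residuals ≈ 0); M is off by 17.0 km.

M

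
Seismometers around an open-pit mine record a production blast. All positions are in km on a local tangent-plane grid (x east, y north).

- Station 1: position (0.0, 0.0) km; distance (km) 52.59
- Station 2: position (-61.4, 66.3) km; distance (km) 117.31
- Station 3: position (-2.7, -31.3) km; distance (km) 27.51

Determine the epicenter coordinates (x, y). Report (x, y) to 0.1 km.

x ≈ -26.2 km, y ≈ -45.6 km

Circle about each station: x² + y² = 52.59²; (x + 61.4)² + (y − 66.3)² = 117.31²; (x + 2.7)² + (y + 31.3)² = 27.51².
Subtracting pairs of circle equations eliminates x²+y² and gives linear equations (the radical axes):
-122.8 x + 132.6 y = -2830.28
-5.4 x − 62.6 y = 2995.89
Solving the 2×2 system: x ≈ -26.2, y ≈ -45.6 km.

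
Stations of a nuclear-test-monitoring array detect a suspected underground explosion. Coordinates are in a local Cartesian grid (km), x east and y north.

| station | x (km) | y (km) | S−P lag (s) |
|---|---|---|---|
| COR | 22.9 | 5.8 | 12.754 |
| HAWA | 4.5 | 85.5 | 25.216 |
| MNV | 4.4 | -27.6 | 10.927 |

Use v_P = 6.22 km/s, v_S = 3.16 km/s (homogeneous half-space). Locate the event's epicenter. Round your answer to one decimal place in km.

(63.6, -65.3)

Distance from S−P lag: d = Δt · v_P v_S / (v_P − v_S) = Δt · (6.22·3.16)/(6.22−3.16) ≈ 6.4233·Δt.
So d_COR = 81.92, d_HAWA = 161.97, d_MNV = 70.19 km.
Circle about each station: (x − 22.9)² + (y − 5.8)² = 81.92²; (x − 4.5)² + (y − 85.5)² = 161.97²; (x − 4.4)² + (y + 27.6)² = 70.19².
Subtracting the COR equation from the HAWA and MNV equations removes the quadratic terms:
-36.8 x + 159.4 y = -12750.94
-37.0 x − 66.8 y = 2007.32
Solving the 2×2 system: x ≈ 63.6, y ≈ -65.3 km.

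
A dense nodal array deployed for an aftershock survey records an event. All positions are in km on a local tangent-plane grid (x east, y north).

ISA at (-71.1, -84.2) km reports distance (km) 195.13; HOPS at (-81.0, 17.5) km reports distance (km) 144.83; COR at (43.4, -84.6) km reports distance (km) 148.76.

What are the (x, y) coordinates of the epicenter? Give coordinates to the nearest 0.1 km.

56.3 km east, 63.6 km north

Circle about each station: (x + 71.1)² + (y + 84.2)² = 195.13²; (x + 81.0)² + (y − 17.5)² = 144.83²; (x − 43.4)² + (y + 84.6)² = 148.76².
Subtracting pairs of circle equations eliminates x²+y² and gives linear equations (the radical axes):
-19.8 x + 203.4 y = 11822.39
229.0 x − 0.8 y = 12842.05
Solving the 2×2 system: x ≈ 56.3, y ≈ 63.6 km.
Check against ISA (with the unrounded x, y): √((x + 71.1)²+(y + 84.2)²) = 195.13 ≈ 195.13 km. ✓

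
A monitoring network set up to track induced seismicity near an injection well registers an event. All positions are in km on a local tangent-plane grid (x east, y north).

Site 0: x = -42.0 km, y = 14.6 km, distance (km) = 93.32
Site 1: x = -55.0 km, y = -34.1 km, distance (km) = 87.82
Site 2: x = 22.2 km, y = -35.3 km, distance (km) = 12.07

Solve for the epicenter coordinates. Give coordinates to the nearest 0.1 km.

Circle about each station: (x + 42.0)² + (y − 14.6)² = 93.32²; (x + 55.0)² + (y + 34.1)² = 87.82²; (x − 22.2)² + (y + 35.3)² = 12.07².
Subtracting pairs of circle equations eliminates x²+y² and gives linear equations (the radical axes):
-26.0 x − 97.4 y = 3206.92
128.4 x − 99.8 y = 8324.71
Solving the 2×2 system: x ≈ 32.5, y ≈ -41.6 km.
Check against Site 0 (with the unrounded x, y): √((x + 42.0)²+(y − 14.6)²) = 93.32 ≈ 93.32 km. ✓

(32.5, -41.6)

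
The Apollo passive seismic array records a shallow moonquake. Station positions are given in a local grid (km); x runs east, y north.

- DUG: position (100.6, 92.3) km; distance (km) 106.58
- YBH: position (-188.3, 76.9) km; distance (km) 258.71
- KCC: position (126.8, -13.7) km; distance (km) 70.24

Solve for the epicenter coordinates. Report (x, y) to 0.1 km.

Circle about each station: (x − 100.6)² + (y − 92.3)² = 106.58²; (x + 188.3)² + (y − 76.9)² = 258.71²; (x − 126.8)² + (y + 13.7)² = 70.24².
Subtracting the DUG equation from the YBH and KCC equations removes the quadratic terms:
-577.8 x − 30.8 y = -32840.72
52.4 x − 212.0 y = 4051.92
Solving the 2×2 system: x ≈ 57.1, y ≈ -5.0 km.

x ≈ 57.1 km, y ≈ -5.0 km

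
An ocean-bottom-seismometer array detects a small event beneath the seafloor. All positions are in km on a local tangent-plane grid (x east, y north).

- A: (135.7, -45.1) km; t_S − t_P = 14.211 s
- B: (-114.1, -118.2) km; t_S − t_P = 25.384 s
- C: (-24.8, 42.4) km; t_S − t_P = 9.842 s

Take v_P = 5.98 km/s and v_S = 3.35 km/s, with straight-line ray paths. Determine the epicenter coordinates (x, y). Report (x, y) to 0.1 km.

Distance from S−P lag: d = Δt · v_P v_S / (v_P − v_S) = Δt · (5.98·3.35)/(5.98−3.35) ≈ 7.6171·Δt.
So d_A = 108.25, d_B = 193.35, d_C = 74.97 km.
Circle about each station: (x − 135.7)² + (y + 45.1)² = 108.25²; (x + 114.1)² + (y + 118.2)² = 193.35²; (x + 24.8)² + (y − 42.4)² = 74.97².
Subtracting pairs of circle equations eliminates x²+y² and gives linear equations (the radical axes):
-499.6 x − 146.2 y = -19124.61
-321.0 x + 175.0 y = -11938.14
Solving the 2×2 system: x ≈ 37.9, y ≈ 1.3 km.
Check against A (with the unrounded x, y): √((x − 135.7)²+(y + 45.1)²) = 108.25 ≈ 108.25 km. ✓

37.9 km east, 1.3 km north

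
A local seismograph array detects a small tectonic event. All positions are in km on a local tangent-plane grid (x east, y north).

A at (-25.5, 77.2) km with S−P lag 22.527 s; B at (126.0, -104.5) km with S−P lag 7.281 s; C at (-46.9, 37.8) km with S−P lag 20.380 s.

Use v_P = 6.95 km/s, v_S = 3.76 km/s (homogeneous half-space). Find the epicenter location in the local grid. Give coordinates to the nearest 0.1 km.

(71.8, -79.6)

Distance from S−P lag: d = Δt · v_P v_S / (v_P − v_S) = Δt · (6.95·3.76)/(6.95−3.76) ≈ 8.1918·Δt.
So d_A = 184.54, d_B = 59.64, d_C = 166.95 km.
Circle about each station: (x + 25.5)² + (y − 77.2)² = 184.54²; (x − 126.0)² + (y + 104.5)² = 59.64²; (x + 46.9)² + (y − 37.8)² = 166.95².
Subtracting the A equation from the B and C equations removes the quadratic terms:
303.0 x − 363.4 y = 50684.24
-42.8 x − 78.8 y = 3201.07
Solving the 2×2 system: x ≈ 71.8, y ≈ -79.6 km.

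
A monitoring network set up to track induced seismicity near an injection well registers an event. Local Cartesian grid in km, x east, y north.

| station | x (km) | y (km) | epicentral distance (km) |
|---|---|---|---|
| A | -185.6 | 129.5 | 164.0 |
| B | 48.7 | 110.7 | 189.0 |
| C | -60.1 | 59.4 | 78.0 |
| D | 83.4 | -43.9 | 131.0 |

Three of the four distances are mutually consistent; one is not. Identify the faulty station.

Solve using three stations at a time. Using A, B, C (subtract circle equations pairwise → linear system) gives (x, y) ≈ (-97.6, -8.8).
Distances from that point to each station vs reported:
  A: calculated 163.9 vs reported 164.0 → residual 0.1 km
  B: calculated 189.0 vs reported 189.0 → residual 0.0 km
  C: calculated 77.9 vs reported 78.0 → residual 0.1 km
  D: calculated 184.4 vs reported 131.0 → residual 53.4 km
A, B, C are mutually consistent (residuals ≈ 0); D is off by 53.4 km.

D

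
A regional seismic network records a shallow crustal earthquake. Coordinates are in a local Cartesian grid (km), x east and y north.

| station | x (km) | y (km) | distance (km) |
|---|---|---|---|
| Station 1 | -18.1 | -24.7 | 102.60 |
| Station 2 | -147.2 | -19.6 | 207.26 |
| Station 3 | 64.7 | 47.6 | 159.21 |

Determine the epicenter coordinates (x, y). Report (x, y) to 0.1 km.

(39.5, -109.6)

Circle about each station: (x + 18.1)² + (y + 24.7)² = 102.60²; (x + 147.2)² + (y + 19.6)² = 207.26²; (x − 64.7)² + (y − 47.6)² = 159.21².
Subtracting the Station 1 equation from the Station 2 and Station 3 equations removes the quadratic terms:
-258.2 x + 10.2 y = -11315.65
165.6 x + 144.6 y = -9306.91
Solving the 2×2 system: x ≈ 39.5, y ≈ -109.6 km.
Check against Station 1 (with the unrounded x, y): √((x + 18.1)²+(y + 24.7)²) = 102.59 ≈ 102.60 km. ✓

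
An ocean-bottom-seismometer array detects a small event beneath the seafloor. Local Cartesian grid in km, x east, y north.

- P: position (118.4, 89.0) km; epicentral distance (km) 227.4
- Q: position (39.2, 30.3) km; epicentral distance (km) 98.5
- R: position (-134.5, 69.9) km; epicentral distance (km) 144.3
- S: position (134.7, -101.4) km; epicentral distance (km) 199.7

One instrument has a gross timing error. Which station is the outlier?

Q

Solve using three stations at a time. Using P, R, S (subtract circle equations pairwise → linear system) gives (x, y) ≈ (-59.1, -53.2).
Distances from that point to each station vs reported:
  P: calculated 227.4 vs reported 227.4 → residual 0.0 km
  Q: calculated 129.0 vs reported 98.5 → residual 30.5 km
  R: calculated 144.3 vs reported 144.3 → residual 0.0 km
  S: calculated 199.7 vs reported 199.7 → residual 0.0 km
P, R, S are mutually consistent (residuals ≈ 0); Q is off by 30.5 km.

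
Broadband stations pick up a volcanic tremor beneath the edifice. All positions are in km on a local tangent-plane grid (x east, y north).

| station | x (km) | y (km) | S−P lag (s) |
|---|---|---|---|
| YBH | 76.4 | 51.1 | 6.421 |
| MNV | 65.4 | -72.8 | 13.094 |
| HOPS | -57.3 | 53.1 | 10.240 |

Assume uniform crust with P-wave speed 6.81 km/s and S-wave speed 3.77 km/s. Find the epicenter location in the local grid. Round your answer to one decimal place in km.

Distance from S−P lag: d = Δt · v_P v_S / (v_P − v_S) = Δt · (6.81·3.77)/(6.81−3.77) ≈ 8.4453·Δt.
So d_YBH = 54.23, d_MNV = 110.58, d_HOPS = 86.48 km.
Circle about each station: (x − 76.4)² + (y − 51.1)² = 54.23²; (x − 65.4)² + (y + 72.8)² = 110.58²; (x + 57.3)² + (y − 53.1)² = 86.48².
Subtracting the YBH equation from the MNV and HOPS equations removes the quadratic terms:
-22.0 x − 247.8 y = -8158.21
-267.4 x + 4.0 y = -6883.17
Solving the 2×2 system: x ≈ 26.2, y ≈ 30.6 km.
Check against YBH (with the unrounded x, y): √((x − 76.4)²+(y − 51.1)²) = 54.23 ≈ 54.23 km. ✓

26.2 km east, 30.6 km north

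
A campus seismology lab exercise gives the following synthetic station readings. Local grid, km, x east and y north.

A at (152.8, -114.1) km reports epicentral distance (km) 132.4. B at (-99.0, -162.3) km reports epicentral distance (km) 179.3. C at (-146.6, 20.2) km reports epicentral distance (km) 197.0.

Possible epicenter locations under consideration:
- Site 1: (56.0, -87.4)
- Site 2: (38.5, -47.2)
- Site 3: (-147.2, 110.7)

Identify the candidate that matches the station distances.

Site 2

For each candidate, compare |candidate − station| to the reported distance:
Site 1: residuals A 32.0, B 7.2, C 32.4 → max 32.4 km
Site 2: residuals A 0.0, B 0.0, C 0.0 → max 0.0 km
Site 3: residuals A 242.5, B 97.9, C 106.5 → max 242.5 km
Only Site 2 has all residuals ≈ 0.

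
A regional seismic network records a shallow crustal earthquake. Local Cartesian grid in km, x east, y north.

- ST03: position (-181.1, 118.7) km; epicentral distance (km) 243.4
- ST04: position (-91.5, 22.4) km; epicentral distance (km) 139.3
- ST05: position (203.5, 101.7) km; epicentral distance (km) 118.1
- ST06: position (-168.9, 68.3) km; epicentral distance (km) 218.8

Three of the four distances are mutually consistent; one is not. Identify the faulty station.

Solve using three stations at a time. Using ST03, ST04, ST06 (subtract circle equations pairwise → linear system) gives (x, y) ≈ (47.3, 34.5).
Distances from that point to each station vs reported:
  ST03: calculated 243.4 vs reported 243.4 → residual 0.0 km
  ST04: calculated 139.3 vs reported 139.3 → residual 0.0 km
  ST05: calculated 170.1 vs reported 118.1 → residual 52.0 km
  ST06: calculated 218.8 vs reported 218.8 → residual 0.0 km
ST03, ST04, ST06 are mutually consistent (residuals ≈ 0); ST05 is off by 52.0 km.

ST05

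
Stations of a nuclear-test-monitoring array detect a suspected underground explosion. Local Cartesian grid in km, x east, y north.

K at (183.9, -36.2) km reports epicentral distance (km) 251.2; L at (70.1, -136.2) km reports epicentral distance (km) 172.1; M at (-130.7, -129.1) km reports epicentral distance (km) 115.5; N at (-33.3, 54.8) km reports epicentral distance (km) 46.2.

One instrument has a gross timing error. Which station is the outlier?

Solve using three stations at a time. Using K, L, M (subtract circle equations pairwise → linear system) gives (x, y) ≈ (-67.3, -32.5).
Distances from that point to each station vs reported:
  K: calculated 251.2 vs reported 251.2 → residual 0.0 km
  L: calculated 172.1 vs reported 172.1 → residual 0.0 km
  M: calculated 115.5 vs reported 115.5 → residual 0.0 km
  N: calculated 93.7 vs reported 46.2 → residual 47.5 km
K, L, M are mutually consistent (residuals ≈ 0); N is off by 47.5 km.

N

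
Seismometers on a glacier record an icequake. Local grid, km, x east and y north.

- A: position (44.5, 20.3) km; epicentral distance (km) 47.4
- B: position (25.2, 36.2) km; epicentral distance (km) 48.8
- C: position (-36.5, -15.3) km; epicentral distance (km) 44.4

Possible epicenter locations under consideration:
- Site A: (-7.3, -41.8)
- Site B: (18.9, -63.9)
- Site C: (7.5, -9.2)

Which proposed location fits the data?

Site C

For each candidate, compare |candidate − station| to the reported distance:
Site A: residuals A 33.5, B 35.7, C 5.0 → max 35.7 km
Site B: residuals A 40.6, B 51.5, C 29.3 → max 51.5 km
Site C: residuals A 0.1, B 0.1, C 0.0 → max 0.1 km
Only Site C has all residuals ≈ 0.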